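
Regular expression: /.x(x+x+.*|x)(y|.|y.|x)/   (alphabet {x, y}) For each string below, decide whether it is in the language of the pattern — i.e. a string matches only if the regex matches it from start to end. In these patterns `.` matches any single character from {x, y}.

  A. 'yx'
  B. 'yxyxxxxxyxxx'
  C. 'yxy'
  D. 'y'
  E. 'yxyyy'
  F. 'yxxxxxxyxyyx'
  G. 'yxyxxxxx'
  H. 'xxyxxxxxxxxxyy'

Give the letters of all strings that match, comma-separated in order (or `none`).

A. 'yx' → no match
B. 'yxyxxxxxyxxx' → no match
C. 'yxy' → no match
D. 'y' → no match
E. 'yxyyy' → no match
F. 'yxxxxxxyxyyx' → match
G. 'yxyxxxxx' → no match
H → no match

F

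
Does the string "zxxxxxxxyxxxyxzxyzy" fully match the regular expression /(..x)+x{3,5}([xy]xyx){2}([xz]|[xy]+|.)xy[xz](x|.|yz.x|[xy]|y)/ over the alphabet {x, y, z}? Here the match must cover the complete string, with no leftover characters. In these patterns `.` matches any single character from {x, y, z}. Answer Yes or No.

Yes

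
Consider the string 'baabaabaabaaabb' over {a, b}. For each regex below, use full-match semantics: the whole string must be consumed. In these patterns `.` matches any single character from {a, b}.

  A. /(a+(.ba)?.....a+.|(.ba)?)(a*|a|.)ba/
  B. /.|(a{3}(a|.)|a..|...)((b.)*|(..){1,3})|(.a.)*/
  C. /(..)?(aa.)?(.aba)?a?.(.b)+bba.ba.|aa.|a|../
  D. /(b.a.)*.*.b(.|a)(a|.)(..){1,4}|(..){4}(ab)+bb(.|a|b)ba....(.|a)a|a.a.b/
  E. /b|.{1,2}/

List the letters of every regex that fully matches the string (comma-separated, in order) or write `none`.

A → no match — must end with 'ba'
B → no match
C → no match
D → match
E → no match

D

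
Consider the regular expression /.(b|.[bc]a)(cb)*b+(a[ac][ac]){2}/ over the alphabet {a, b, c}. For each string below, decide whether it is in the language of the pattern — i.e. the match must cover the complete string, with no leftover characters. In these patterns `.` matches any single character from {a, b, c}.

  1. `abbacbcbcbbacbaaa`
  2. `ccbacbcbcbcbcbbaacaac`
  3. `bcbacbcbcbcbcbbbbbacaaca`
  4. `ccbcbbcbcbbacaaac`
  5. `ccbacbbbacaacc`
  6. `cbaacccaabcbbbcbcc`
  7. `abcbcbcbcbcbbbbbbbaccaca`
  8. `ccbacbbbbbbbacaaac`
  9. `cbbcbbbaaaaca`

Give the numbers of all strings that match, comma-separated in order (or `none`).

1 → no match
2 → match
3 → match
4 → no match
5 → match
6 → no match
7 → match
8 → match
9 → no match

2, 3, 5, 7, 8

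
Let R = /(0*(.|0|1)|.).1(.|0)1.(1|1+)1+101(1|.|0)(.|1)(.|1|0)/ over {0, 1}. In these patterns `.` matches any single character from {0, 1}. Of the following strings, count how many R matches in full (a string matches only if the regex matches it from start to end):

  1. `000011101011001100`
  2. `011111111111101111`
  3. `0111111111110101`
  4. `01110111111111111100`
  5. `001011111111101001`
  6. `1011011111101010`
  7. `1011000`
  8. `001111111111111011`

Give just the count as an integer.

2

1 → no match
2 → match
3 → no match
4 → no match
5 → match
6 → no match
7 → no match
8 → no match
Total matched: 2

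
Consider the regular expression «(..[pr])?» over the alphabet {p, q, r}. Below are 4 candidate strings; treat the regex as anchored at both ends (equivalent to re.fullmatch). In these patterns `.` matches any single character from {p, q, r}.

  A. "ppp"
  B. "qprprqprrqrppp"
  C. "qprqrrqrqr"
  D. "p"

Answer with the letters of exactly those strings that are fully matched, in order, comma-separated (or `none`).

A. "ppp" → match
B → no match
C. "qprqrrqrqr" → no match
D. "p" → no match

A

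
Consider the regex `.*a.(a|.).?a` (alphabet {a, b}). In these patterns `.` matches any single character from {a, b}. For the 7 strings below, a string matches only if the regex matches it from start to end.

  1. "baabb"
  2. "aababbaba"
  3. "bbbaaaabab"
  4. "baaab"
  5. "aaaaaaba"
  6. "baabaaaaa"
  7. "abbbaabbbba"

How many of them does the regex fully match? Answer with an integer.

1 → no match — must end with "a"
2 → no match
3 → no match — must end with "a"
4 → no match — must end with "a"
5 → match
6 → match
7 → no match
Total matched: 2

2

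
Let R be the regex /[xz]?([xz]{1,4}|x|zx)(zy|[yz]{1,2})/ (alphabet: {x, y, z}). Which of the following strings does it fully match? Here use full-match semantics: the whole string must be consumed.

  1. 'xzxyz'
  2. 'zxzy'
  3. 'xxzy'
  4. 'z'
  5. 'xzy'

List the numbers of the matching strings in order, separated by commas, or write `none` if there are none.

1 → match
2 → match
3 → match
4 → no match
5 → match

1, 2, 3, 5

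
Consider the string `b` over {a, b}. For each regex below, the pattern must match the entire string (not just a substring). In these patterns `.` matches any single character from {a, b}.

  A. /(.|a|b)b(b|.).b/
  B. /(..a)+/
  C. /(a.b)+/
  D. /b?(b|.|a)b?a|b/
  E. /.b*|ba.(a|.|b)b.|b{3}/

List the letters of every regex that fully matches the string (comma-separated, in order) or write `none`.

D, E

A → no match
B → no match — must end with `a`
C → no match — must start with `a`
D → match
E → match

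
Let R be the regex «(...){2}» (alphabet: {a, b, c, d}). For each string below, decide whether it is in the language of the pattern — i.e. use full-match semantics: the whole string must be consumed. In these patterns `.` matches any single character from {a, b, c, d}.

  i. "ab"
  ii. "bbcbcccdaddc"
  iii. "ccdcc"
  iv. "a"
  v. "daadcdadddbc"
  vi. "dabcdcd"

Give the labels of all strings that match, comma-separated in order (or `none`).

i → no match
ii → no match
iii → no match
iv → no match
v → no match
vi → no match

none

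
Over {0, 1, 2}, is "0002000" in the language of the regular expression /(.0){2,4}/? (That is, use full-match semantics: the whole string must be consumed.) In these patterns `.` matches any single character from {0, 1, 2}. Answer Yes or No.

No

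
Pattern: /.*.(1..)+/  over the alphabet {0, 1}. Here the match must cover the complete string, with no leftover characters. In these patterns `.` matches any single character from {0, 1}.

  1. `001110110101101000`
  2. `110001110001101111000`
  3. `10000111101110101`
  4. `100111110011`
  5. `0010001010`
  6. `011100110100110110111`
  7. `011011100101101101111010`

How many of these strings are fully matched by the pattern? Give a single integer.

1 → no match
2 → no match
3 → match
4 → no match
5 → no match
6 → match
7 → no match
Total matched: 2

2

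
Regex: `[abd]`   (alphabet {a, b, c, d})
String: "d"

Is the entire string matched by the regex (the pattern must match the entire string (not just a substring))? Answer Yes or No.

Yes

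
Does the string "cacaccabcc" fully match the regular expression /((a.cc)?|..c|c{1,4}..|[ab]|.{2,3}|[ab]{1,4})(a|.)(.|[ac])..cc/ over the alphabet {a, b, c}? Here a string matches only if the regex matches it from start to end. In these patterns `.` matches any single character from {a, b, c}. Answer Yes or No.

No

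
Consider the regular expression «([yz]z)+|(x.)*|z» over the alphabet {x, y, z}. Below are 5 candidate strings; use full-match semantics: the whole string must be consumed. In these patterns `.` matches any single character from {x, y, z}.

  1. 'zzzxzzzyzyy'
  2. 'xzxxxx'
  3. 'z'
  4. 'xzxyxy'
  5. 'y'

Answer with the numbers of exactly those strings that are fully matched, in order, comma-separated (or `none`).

2, 3, 4

1 → no match
2 → match
3 → match
4 → match
5 → no match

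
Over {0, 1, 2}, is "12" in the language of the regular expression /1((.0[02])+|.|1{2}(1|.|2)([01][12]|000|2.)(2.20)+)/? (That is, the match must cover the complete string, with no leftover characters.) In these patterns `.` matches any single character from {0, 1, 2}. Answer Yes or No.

Yes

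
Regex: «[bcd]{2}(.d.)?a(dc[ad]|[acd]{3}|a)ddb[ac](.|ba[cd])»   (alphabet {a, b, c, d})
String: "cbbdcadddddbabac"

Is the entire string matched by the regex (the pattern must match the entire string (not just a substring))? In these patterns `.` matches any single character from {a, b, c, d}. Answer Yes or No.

Yes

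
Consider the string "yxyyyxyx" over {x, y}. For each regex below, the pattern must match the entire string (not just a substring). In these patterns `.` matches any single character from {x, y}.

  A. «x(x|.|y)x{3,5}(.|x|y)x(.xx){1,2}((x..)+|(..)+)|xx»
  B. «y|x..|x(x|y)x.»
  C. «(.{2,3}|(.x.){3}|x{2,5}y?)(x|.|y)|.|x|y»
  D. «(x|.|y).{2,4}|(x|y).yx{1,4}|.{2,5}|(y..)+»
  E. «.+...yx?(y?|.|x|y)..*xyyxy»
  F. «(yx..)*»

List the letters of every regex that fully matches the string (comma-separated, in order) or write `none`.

F

A → no match
B → no match
C → no match
D → no match
E → no match — must end with "xyyxy"
F → match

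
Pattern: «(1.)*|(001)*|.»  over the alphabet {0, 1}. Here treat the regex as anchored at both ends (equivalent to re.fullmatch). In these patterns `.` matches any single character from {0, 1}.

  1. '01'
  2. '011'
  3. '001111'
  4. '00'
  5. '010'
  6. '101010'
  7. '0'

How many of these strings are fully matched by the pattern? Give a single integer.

1. '01' → no match
2. '011' → no match
3. '001111' → no match
4. '00' → no match
5. '010' → no match
6. '101010' → match
7. '0' → match
Total matched: 2

2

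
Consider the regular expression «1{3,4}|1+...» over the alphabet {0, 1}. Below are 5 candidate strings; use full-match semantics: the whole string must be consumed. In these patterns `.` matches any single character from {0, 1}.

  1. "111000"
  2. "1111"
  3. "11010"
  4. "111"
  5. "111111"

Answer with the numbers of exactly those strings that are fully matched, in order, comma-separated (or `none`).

1, 2, 3, 4, 5

1 → match
2 → match
3 → match
4 → match
5 → match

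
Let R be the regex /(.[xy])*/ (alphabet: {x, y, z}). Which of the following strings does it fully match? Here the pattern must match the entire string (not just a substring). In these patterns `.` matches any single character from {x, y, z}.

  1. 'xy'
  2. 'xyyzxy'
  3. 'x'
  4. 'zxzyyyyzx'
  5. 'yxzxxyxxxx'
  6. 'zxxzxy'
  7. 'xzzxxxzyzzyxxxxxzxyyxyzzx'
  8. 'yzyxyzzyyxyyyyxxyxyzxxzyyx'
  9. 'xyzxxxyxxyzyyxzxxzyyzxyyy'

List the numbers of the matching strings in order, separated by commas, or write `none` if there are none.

1 → match
2 → no match
3 → no match
4 → no match
5 → match
6 → no match
7 → no match
8 → no match
9 → no match

1, 5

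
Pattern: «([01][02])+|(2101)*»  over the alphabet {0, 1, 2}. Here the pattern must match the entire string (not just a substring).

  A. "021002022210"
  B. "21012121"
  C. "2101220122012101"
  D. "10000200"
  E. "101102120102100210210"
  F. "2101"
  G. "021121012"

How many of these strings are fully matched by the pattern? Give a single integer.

A → no match
B → no match
C → no match
D → match
E → no match
F → match
G → no match
Total matched: 2

2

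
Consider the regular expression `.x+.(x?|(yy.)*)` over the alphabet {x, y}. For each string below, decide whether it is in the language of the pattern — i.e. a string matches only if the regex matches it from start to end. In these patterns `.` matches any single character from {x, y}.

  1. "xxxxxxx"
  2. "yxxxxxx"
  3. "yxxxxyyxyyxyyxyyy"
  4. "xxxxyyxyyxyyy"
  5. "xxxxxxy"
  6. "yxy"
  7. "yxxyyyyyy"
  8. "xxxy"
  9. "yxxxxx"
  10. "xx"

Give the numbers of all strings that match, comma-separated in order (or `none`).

1, 2, 3, 4, 5, 6, 7, 8, 9

1 → match
2 → match
3 → match
4 → match
5 → match
6 → match
7 → match
8 → match
9 → match
10 → no match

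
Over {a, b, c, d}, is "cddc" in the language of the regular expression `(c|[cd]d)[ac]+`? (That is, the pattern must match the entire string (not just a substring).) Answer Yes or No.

No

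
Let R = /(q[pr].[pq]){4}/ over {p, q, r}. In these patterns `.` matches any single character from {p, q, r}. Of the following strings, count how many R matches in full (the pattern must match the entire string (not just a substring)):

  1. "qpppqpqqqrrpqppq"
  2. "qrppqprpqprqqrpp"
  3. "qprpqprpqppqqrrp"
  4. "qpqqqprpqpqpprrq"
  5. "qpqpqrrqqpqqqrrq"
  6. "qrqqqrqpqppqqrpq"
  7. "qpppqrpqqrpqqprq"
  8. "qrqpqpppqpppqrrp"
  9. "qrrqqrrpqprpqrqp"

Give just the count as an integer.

8

1 → match
2 → match
3 → match
4 → no match
5 → match
6 → match
7 → match
8 → match
9 → match
Total matched: 8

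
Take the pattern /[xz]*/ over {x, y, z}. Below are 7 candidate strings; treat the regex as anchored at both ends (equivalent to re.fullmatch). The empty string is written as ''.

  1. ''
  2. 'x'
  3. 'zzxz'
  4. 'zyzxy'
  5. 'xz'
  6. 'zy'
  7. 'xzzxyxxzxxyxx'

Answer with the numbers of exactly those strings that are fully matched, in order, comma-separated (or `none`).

1 → match
2 → match
3 → match
4 → no match
5 → match
6 → no match
7 → no match

1, 2, 3, 5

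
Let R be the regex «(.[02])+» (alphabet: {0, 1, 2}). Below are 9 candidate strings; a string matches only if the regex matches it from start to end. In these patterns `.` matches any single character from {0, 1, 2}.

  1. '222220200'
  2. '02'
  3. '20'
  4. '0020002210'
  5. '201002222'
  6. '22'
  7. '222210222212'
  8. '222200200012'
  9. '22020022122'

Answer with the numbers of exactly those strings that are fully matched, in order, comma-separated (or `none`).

1 → no match
2 → match
3 → match
4 → match
5 → no match
6 → match
7 → match
8 → match
9 → no match

2, 3, 4, 6, 7, 8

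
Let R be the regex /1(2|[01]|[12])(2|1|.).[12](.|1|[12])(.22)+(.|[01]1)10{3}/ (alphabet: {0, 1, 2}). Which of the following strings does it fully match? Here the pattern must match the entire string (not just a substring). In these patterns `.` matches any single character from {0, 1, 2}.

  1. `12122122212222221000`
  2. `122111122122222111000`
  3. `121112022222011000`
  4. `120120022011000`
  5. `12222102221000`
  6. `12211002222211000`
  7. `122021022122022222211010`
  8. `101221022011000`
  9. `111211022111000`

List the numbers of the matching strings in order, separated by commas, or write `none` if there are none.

1, 2, 3, 4, 5, 6, 8, 9

1 → match
2 → match
3 → match
4 → match
5 → match
6 → match
7 → no match
8 → match
9 → match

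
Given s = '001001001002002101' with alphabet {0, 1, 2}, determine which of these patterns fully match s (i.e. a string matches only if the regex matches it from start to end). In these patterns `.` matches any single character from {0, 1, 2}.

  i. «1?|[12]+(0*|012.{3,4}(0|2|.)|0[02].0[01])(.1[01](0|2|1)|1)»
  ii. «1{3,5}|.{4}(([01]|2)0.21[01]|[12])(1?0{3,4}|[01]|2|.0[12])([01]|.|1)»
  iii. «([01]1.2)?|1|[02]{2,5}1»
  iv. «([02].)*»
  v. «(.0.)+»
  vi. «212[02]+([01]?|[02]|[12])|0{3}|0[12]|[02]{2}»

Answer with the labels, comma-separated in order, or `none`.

i → no match
ii → no match
iii → no match
iv → no match
v → match
vi → no match

v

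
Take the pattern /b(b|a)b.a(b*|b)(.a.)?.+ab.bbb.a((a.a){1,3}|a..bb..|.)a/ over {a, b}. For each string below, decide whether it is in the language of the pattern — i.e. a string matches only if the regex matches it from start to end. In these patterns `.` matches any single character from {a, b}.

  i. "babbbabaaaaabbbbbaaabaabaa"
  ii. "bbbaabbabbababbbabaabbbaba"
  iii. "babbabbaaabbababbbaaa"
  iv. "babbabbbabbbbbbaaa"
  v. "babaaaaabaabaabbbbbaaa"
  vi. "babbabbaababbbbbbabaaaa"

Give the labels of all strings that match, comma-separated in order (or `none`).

i → no match
ii → no match
iii → no match
iv → match
v → no match
vi → no match

iv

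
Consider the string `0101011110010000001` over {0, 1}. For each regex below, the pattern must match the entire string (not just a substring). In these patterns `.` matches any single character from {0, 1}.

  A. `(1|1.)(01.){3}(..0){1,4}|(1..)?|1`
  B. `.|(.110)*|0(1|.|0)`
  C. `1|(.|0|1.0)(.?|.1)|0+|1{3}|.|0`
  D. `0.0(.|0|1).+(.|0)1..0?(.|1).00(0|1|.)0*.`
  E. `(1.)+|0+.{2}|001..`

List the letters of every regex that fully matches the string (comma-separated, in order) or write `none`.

D

A → no match
B → no match
C → no match
D → match
E → no match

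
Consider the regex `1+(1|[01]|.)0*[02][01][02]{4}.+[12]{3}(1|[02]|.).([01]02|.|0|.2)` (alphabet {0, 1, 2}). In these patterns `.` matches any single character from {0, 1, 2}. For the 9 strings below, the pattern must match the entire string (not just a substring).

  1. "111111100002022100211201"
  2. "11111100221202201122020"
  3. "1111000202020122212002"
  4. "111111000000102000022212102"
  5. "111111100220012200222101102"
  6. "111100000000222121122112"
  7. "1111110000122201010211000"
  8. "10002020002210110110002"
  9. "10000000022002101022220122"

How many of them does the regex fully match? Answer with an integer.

7

1 → match
2 → no match
3 → match
4 → match
5 → match
6 → match
7 → match
8 → no match
9 → match
Total matched: 7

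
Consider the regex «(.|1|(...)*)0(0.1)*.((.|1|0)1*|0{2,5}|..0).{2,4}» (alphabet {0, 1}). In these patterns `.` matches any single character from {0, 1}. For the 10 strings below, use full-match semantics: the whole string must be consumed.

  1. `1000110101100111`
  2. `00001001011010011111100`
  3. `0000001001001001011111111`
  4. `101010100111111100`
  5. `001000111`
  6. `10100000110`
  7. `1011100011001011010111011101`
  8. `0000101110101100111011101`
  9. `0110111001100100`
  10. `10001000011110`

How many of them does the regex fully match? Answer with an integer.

4

1 → no match
2 → no match
3 → match
4 → no match
5 → match
6 → match
7 → no match
8 → no match
9 → no match
10 → match
Total matched: 4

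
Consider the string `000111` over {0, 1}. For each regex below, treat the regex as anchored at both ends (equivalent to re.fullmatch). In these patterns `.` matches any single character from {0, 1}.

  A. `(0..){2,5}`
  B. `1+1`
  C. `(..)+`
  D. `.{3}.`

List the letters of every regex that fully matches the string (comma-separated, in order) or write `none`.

C

A → no match
B → no match — must start with `1`
C → match
D → no match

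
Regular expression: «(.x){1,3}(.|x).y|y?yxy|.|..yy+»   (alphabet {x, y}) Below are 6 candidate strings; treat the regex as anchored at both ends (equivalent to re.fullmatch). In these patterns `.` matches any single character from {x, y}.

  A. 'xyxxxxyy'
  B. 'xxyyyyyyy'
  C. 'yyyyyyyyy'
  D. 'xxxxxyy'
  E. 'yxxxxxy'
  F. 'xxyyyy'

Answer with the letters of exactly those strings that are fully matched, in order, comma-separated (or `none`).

A → no match
B → match
C → match
D → match
E → match
F → match

B, C, D, E, F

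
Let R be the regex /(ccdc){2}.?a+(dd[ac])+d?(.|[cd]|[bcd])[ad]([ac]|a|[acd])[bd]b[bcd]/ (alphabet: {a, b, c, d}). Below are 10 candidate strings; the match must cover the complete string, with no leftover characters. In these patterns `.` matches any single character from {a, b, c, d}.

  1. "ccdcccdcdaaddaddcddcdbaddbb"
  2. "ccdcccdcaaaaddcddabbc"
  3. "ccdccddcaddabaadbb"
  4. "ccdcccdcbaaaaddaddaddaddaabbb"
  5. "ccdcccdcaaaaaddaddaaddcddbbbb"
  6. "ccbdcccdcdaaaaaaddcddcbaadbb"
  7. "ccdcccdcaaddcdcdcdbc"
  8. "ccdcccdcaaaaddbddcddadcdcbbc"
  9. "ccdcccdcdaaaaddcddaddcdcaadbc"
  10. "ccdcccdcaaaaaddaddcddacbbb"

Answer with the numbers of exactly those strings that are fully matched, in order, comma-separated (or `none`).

1, 2, 4, 7, 9, 10

1 → match
2 → match
3 → no match
4 → match
5 → no match
6 → no match — must start with "ccdc"
7 → match
8 → no match
9 → match
10 → match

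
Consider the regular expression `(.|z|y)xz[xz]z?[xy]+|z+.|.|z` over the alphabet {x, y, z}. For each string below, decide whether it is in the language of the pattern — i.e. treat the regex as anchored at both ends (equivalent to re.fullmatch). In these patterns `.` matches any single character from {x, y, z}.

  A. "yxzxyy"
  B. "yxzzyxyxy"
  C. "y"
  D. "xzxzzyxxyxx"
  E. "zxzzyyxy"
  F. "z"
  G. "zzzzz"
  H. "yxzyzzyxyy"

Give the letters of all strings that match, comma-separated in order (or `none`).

A, B, C, E, F, G

A → match
B → match
C → match
D → no match
E → match
F → match
G → match
H → no match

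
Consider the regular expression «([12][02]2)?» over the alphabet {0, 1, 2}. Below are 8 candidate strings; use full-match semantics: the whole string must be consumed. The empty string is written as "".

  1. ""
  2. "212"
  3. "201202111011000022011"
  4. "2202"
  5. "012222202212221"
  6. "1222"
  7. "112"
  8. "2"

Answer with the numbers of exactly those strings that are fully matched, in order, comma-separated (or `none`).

1 → match
2 → no match
3 → no match
4 → no match
5 → no match
6 → no match
7 → no match
8 → no match

1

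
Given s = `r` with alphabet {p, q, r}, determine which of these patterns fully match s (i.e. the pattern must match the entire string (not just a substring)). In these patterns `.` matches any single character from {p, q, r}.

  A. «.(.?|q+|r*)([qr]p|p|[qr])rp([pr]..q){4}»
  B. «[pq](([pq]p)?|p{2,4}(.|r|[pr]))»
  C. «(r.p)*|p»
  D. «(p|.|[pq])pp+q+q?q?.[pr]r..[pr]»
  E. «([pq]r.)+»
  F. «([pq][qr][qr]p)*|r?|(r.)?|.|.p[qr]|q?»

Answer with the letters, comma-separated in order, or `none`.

A → no match — must end with `q`
B → no match
C → no match
D → no match
E → no match
F → match

F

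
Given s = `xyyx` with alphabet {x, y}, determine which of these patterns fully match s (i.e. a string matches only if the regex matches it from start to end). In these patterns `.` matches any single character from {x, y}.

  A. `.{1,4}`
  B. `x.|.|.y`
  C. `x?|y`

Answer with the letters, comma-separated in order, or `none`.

A → match
B → no match
C → no match

A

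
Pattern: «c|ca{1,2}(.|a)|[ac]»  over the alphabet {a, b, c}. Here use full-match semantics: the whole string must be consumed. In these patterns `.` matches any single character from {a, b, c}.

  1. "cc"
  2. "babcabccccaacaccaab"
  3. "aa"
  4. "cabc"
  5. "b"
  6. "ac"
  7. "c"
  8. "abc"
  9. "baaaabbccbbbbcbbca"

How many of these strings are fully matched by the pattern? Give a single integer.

1 → no match
2 → no match
3 → no match
4 → no match
5 → no match
6 → no match
7 → match
8 → no match
9 → no match
Total matched: 1

1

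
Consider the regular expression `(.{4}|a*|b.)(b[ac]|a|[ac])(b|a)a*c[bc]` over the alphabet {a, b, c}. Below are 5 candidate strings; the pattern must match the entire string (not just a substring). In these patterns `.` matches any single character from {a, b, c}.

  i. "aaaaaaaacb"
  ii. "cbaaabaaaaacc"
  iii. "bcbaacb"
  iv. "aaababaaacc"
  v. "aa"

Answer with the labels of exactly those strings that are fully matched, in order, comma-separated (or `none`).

i → match
ii → match
iii → match
iv → match
v → no match

i, ii, iii, iv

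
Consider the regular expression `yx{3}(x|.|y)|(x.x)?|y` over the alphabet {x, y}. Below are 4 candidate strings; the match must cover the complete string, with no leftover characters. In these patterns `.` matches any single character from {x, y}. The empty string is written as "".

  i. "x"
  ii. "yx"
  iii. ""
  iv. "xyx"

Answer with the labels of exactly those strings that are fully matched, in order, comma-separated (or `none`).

i → no match
ii → no match
iii → match
iv → match

iii, iv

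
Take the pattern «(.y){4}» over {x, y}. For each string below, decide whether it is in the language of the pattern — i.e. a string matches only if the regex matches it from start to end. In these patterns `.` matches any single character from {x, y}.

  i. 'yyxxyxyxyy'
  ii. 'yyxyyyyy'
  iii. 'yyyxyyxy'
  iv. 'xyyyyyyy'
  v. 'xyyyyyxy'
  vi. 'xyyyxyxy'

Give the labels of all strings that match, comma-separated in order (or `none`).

i → no match
ii → match
iii → no match
iv → match
v → match
vi → match

ii, iv, v, vi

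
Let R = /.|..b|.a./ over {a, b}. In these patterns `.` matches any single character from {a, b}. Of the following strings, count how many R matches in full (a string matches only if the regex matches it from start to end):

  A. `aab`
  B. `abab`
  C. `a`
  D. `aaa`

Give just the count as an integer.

3

A. `aab` → match
B. `abab` → no match
C. `a` → match
D. `aaa` → match
Total matched: 3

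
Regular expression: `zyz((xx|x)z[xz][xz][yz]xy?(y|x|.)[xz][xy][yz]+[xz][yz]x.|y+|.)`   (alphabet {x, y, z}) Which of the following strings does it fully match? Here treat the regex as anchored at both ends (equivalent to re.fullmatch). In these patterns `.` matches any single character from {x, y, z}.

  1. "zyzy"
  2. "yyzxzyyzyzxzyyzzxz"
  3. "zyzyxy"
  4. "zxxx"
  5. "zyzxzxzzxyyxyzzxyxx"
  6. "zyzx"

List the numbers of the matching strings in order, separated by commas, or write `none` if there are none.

1 → match
2 → no match — must start with "zyz"
3 → no match
4 → no match — must start with "zyz"
5 → match
6 → match

1, 5, 6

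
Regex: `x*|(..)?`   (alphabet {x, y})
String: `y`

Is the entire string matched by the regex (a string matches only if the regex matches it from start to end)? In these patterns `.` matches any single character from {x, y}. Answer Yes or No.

No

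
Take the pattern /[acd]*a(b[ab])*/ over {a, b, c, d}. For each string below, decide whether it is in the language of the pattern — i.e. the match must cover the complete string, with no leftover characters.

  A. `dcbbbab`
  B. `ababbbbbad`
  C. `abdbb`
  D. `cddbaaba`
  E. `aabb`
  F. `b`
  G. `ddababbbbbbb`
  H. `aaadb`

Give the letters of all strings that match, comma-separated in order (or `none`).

E

A → no match
B → no match
C → no match
D → no match
E → match
F → no match
G → no match
H → no match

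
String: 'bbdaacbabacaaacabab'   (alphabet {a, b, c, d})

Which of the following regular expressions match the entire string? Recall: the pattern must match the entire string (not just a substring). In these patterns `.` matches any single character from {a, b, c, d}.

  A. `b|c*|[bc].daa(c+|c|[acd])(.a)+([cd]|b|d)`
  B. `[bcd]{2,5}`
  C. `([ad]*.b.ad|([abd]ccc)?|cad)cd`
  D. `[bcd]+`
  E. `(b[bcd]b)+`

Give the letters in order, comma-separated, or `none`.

A

A → match
B → no match
C → no match — must end with 'cd'
D → no match
E → no match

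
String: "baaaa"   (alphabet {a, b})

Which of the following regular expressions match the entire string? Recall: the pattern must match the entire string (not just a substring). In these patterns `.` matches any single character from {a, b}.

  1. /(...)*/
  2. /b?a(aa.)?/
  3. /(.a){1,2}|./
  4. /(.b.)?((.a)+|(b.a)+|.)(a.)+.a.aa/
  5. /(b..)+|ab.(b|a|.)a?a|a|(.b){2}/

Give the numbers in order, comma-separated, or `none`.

2

1 → no match
2 → match
3 → no match
4 → no match
5 → no match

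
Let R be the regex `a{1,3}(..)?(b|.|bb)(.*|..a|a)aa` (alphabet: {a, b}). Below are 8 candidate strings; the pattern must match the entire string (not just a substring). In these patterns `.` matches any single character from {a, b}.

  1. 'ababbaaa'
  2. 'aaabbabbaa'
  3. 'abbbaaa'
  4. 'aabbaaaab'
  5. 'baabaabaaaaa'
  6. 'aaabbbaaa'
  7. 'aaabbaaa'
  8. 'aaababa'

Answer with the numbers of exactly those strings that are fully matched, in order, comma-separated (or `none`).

1 → match
2 → match
3 → match
4 → no match — must end with 'aa'
5 → no match — must start with 'a'
6 → match
7 → match
8 → no match — must end with 'aa'

1, 2, 3, 6, 7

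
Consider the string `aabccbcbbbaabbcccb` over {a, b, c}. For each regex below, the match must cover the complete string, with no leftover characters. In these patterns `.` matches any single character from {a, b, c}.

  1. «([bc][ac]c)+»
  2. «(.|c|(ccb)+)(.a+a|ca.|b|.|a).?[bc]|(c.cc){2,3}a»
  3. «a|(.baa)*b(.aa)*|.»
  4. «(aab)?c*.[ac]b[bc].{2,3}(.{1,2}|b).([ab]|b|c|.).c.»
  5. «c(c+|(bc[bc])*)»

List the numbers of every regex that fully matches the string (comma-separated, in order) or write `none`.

4

1 → no match — must end with `c`
2 → no match
3 → no match
4 → match
5 → no match — must start with `c`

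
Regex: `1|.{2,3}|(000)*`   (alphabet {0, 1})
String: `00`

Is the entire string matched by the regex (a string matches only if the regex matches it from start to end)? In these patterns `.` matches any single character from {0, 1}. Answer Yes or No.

Yes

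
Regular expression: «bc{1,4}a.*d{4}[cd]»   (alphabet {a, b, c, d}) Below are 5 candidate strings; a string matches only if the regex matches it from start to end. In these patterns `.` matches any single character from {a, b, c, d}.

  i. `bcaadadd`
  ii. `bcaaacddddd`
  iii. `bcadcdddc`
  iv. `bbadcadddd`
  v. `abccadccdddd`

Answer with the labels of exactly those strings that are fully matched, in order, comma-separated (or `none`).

ii

i. `bcaadadd` → no match
ii. `bcaaacddddd` → match
iii. `bcadcdddc` → no match
iv. `bbadcadddd` → no match — must start with `bc`
v. `abccadccdddd` → no match — must start with `bc`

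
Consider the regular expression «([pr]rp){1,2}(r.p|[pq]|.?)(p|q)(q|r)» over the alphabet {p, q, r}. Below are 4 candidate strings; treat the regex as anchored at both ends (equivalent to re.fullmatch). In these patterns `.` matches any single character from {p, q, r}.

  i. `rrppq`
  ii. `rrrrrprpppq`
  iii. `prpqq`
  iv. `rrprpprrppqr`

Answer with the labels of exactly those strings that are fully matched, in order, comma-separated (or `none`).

i → match
ii → no match
iii → match
iv → no match

i, iii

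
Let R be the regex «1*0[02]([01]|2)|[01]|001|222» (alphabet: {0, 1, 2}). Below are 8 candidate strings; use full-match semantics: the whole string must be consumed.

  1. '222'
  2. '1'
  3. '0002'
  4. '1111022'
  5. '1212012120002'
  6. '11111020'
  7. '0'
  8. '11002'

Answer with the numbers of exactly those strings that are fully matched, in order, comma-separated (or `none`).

1 → match
2 → match
3 → no match
4 → match
5 → no match
6 → match
7 → match
8 → match

1, 2, 4, 6, 7, 8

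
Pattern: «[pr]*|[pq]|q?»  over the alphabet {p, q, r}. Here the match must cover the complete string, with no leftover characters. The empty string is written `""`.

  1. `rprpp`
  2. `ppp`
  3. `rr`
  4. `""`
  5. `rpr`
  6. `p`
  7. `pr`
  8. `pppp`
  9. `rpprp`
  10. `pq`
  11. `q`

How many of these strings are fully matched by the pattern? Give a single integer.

10

1. `rprpp` → match
2. `ppp` → match
3. `rr` → match
4. `""` → match
5. `rpr` → match
6. `p` → match
7. `pr` → match
8. `pppp` → match
9. `rpprp` → match
10. `pq` → no match
11. `q` → match
Total matched: 10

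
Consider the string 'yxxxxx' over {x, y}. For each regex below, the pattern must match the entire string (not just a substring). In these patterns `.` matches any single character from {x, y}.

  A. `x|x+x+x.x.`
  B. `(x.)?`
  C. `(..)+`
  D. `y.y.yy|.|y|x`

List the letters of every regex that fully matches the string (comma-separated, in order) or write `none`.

C

A → no match — must start with 'x'
B → no match
C → match
D → no match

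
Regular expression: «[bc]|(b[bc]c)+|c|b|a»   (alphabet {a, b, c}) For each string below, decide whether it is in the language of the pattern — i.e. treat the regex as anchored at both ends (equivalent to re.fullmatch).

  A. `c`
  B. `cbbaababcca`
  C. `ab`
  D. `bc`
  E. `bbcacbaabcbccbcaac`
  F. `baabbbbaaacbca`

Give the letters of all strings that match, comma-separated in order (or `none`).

A. `c` → match
B. `cbbaababcca` → no match
C. `ab` → no match
D. `bc` → no match
E → no match
F → no match

A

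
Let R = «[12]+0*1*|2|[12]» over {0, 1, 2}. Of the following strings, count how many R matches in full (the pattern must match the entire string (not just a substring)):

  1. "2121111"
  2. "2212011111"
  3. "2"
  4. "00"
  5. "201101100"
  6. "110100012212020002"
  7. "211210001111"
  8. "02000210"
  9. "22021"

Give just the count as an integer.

4

1 → match
2 → match
3 → match
4 → no match
5 → no match
6 → no match
7 → match
8 → no match
9 → no match
Total matched: 4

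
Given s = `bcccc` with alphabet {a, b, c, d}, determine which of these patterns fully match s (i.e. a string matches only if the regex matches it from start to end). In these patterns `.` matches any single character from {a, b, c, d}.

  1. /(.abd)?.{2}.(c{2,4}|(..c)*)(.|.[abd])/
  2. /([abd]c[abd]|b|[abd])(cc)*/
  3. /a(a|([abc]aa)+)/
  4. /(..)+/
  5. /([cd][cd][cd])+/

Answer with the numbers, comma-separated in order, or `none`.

2

1 → no match
2 → match
3 → no match — must start with `a`
4 → no match
5 → no match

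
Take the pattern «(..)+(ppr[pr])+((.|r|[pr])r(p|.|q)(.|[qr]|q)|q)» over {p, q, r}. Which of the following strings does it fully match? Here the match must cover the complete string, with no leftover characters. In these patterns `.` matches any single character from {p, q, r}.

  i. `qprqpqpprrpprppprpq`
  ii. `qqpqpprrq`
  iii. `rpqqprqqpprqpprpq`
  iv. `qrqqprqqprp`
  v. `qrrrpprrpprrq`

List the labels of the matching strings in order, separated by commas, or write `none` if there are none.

i → match
ii → match
iii → match
iv → no match
v → match

i, ii, iii, v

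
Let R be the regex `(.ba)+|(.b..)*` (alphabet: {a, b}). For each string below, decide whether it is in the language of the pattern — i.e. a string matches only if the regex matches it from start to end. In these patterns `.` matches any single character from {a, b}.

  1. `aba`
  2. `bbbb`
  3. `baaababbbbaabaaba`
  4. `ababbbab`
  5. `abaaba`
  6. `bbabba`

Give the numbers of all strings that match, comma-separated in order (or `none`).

1, 2, 4, 5, 6

1 → match
2 → match
3 → no match
4 → match
5 → match
6 → match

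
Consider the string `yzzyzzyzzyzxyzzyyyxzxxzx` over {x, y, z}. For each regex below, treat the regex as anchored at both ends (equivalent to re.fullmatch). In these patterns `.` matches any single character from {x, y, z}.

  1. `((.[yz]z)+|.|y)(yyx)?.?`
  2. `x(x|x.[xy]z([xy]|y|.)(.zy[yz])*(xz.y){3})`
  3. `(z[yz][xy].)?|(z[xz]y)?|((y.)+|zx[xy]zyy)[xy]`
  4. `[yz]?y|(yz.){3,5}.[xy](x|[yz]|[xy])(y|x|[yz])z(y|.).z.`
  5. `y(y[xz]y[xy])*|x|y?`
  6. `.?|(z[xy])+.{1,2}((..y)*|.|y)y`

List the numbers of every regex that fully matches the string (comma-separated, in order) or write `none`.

4

1 → no match
2 → no match — must start with `xx`
3 → no match
4 → match
5 → no match
6 → no match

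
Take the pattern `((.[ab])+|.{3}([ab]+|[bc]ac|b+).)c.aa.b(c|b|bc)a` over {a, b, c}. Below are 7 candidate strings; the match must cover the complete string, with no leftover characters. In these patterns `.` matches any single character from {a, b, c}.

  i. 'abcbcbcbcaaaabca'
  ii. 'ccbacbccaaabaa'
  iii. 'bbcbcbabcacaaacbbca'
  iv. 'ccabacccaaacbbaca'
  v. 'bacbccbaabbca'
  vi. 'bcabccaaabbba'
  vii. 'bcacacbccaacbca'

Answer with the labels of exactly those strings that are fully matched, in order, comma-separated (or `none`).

i, iii, v, vi, vii

i → match
ii → no match
iii → match
iv → no match
v → match
vi → match
vii → match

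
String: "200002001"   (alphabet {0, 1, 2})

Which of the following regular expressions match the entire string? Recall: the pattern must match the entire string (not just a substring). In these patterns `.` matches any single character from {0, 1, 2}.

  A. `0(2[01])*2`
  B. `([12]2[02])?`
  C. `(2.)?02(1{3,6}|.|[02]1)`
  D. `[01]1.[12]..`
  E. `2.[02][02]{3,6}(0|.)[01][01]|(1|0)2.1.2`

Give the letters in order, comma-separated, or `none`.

E

A → no match — must start with "0"
B → no match
C → no match
D → no match
E → match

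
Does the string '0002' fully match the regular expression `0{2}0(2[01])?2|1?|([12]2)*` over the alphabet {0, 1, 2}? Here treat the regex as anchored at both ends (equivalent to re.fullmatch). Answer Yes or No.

Yes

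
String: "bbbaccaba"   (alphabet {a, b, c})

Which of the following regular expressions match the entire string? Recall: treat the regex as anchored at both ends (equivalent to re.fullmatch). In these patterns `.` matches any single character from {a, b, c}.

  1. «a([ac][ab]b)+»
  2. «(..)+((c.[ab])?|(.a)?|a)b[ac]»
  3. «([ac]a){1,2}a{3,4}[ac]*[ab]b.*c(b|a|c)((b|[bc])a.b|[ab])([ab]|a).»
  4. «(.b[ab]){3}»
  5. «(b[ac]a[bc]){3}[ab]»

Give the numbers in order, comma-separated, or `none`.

1 → no match — must start with "a"
2 → match
3 → no match
4 → no match
5 → no match

2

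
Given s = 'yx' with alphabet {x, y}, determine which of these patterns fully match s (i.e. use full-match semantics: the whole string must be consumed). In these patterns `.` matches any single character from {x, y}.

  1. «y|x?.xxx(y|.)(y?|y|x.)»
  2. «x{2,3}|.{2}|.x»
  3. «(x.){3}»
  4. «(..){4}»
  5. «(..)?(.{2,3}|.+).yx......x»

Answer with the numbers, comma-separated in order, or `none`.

2

1 → no match
2 → match
3 → no match — must start with 'x'
4 → no match
5 → no match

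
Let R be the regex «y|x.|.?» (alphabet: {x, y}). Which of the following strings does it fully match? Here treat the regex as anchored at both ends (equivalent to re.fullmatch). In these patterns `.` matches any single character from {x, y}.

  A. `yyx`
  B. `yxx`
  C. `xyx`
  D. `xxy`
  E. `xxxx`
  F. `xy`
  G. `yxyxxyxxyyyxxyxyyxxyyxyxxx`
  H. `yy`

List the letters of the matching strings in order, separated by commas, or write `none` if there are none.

F

A. `yyx` → no match
B. `yxx` → no match
C. `xyx` → no match
D. `xxy` → no match
E. `xxxx` → no match
F. `xy` → match
G → no match
H. `yy` → no match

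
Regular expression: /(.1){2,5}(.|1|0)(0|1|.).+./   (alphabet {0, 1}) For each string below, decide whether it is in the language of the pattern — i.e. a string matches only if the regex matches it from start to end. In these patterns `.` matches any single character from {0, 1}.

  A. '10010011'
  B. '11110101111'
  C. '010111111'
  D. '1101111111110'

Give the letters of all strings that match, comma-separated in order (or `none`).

B, C, D

A → no match
B → match
C → match
D → match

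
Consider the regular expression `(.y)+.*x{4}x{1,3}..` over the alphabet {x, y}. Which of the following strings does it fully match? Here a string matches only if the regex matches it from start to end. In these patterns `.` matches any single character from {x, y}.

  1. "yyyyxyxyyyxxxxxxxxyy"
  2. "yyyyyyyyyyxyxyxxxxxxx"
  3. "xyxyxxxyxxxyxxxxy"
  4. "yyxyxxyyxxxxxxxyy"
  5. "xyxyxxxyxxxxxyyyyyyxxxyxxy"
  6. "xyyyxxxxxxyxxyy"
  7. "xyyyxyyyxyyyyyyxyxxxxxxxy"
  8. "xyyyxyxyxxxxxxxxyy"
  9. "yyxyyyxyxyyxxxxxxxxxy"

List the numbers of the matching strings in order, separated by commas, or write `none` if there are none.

1, 2, 4, 7, 8, 9

1 → match
2 → match
3 → no match
4 → match
5 → no match
6 → no match
7 → match
8 → match
9 → match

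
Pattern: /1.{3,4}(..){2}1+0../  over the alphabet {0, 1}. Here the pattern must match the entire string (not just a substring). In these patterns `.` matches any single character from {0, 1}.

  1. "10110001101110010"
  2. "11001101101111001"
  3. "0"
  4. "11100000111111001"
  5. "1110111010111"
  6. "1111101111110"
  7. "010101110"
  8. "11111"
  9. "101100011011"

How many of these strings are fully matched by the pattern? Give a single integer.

1 → no match
2 → no match
3 → no match — must start with "1"
4 → match
5 → no match
6 → no match
7 → no match — must start with "1"
8 → no match
9 → match
Total matched: 2

2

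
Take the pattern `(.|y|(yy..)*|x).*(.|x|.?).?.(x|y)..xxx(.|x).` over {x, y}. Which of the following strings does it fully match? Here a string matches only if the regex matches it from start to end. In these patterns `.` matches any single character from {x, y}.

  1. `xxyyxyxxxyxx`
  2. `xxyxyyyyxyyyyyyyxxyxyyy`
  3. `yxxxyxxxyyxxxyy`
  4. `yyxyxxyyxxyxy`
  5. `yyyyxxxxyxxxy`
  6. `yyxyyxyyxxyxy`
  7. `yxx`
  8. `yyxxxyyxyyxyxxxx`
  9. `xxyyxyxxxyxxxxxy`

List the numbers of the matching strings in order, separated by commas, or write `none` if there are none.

1. `xxyyxyxxxyxx` → no match
2 → no match
3 → match
4 → no match
5 → no match
6 → no match
7. `yxx` → no match
8 → no match
9 → match

3, 9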